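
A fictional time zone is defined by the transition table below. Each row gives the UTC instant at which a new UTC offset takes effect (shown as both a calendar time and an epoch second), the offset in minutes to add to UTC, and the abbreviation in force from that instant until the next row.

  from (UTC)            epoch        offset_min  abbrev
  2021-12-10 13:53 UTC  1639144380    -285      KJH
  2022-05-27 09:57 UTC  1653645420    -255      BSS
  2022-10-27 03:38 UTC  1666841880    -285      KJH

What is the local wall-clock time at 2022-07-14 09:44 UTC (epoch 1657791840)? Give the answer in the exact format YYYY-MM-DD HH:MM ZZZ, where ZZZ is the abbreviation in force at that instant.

2022-07-14 05:29 BSS

Query: 2022-07-14 09:44 UTC
Rule 2/3 (BSS, -04:15): 2022-05-27 09:57 UTC ≤ query < 2022-10-27 03:38 UTC
9·60 + 44 - 255 = 329 min
329 = 0·1440 + 329; 329 = 5·60 + 29 → 05:29, same day
→ 2022-07-14 05:29 BSS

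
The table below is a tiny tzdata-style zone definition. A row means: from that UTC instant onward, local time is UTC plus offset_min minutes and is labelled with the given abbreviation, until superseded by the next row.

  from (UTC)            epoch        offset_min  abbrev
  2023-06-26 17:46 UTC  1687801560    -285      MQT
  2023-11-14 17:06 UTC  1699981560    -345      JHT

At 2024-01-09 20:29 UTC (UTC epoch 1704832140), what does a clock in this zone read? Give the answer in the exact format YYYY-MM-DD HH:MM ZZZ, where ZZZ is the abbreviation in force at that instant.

2024-01-09 14:44 JHT

Query: 2024-01-09 20:29 UTC
Rule 2/2 (JHT, -05:45): 2023-11-14 17:06 UTC ≤ query < +∞
20·60 + 29 - 345 = 884 min
884 = 0·1440 + 884; 884 = 14·60 + 44 → 14:44, same day
→ 2024-01-09 14:44 JHT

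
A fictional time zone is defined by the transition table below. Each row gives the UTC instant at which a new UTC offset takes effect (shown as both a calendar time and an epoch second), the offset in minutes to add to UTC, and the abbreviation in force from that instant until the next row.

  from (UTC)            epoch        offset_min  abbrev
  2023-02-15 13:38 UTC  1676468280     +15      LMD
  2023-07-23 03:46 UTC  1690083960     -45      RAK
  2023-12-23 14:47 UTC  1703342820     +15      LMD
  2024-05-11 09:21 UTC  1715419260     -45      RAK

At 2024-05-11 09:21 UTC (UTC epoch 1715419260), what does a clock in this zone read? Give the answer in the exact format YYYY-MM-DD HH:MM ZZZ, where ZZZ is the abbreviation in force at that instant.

2024-05-11 08:36 RAK

Query: 2024-05-11 09:21 UTC
Rule 4/4 (RAK, -00:45): 2024-05-11 09:21 UTC ≤ query < +∞
9·60 + 21 - 45 = 516 min
516 = 0·1440 + 516; 516 = 8·60 + 36 → 08:36, same day
→ 2024-05-11 08:36 RAK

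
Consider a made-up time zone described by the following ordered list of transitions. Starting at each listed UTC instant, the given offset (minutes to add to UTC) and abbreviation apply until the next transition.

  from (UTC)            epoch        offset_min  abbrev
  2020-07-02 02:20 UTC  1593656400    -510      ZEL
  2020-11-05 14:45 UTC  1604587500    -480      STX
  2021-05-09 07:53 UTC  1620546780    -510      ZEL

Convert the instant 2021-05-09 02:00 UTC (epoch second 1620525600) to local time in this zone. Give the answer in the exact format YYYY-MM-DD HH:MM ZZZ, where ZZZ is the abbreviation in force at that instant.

2021-05-08 18:00 STX

Query: 2021-05-09 02:00 UTC
Rule 2/3 (STX, -08:00): 2020-11-05 14:45 UTC ≤ query < 2021-05-09 07:53 UTC
2·60 + 0 - 480 = -360 min
-360 = -1·1440 + 1080; 1080 = 18·60 + 0 → 18:00, 2021-05-09 - 1 day = 2021-05-08
→ 2021-05-08 18:00 STX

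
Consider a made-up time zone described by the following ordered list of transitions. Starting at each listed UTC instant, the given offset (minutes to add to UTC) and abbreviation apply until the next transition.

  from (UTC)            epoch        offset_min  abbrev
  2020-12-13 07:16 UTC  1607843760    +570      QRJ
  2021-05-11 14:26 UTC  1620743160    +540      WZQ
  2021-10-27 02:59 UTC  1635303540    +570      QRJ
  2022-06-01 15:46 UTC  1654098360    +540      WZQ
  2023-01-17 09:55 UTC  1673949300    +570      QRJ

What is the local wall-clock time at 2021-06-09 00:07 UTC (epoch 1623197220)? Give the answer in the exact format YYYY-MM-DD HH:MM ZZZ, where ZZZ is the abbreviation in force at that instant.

2021-06-09 09:07 WZQ

Query: 2021-06-09 00:07 UTC
Rule 2/5 (WZQ, +09:00): 2021-05-11 14:26 UTC ≤ query < 2021-10-27 02:59 UTC
0·60 + 7 + 540 = 547 min
547 = 0·1440 + 547; 547 = 9·60 + 7 → 09:07, same day
→ 2021-06-09 09:07 WZQ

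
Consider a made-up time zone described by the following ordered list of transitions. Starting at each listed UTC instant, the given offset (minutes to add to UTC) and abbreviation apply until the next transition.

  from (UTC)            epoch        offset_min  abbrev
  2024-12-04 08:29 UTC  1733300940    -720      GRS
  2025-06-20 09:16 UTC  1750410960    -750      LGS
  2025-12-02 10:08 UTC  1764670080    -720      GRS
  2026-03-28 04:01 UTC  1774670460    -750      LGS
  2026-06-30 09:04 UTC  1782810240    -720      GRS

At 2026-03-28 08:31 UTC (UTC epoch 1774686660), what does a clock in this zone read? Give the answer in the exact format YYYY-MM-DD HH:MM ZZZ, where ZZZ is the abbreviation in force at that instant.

2026-03-27 20:01 LGS

Query: 2026-03-28 08:31 UTC
Rule 4/5 (LGS, -12:30): 2026-03-28 04:01 UTC ≤ query < 2026-06-30 09:04 UTC
8·60 + 31 - 750 = -239 min
-239 = -1·1440 + 1201; 1201 = 20·60 + 1 → 20:01, 2026-03-28 - 1 day = 2026-03-27
→ 2026-03-27 20:01 LGS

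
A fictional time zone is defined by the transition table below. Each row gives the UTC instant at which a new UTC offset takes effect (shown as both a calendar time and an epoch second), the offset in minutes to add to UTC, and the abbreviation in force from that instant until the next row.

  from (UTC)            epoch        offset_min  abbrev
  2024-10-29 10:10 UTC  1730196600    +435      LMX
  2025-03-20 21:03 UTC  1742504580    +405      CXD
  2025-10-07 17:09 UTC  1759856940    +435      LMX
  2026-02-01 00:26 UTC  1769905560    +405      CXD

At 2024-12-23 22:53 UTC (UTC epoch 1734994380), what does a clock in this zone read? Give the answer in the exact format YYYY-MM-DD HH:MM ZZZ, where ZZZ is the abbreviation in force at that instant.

2024-12-24 06:08 LMX

Query: 2024-12-23 22:53 UTC
Rule 1/4 (LMX, +07:15): 2024-10-29 10:10 UTC ≤ query < 2025-03-20 21:03 UTC
22·60 + 53 + 435 = 1808 min
1808 = 1·1440 + 368; 368 = 6·60 + 8 → 06:08, 2024-12-23 + 1 day = 2024-12-24
→ 2024-12-24 06:08 LMX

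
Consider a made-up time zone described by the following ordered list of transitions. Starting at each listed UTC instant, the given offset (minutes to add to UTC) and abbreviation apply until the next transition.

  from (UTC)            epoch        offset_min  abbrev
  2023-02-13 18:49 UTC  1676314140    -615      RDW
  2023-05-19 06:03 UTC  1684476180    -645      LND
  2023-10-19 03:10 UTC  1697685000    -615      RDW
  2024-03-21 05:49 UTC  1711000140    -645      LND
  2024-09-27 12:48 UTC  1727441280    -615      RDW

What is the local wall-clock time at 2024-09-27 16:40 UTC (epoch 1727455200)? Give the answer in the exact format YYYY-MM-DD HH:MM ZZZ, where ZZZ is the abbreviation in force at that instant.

2024-09-27 06:25 RDW

Query: 2024-09-27 16:40 UTC
Rule 5/5 (RDW, -10:15): 2024-09-27 12:48 UTC ≤ query < +∞
16·60 + 40 - 615 = 385 min
385 = 0·1440 + 385; 385 = 6·60 + 25 → 06:25, same day
→ 2024-09-27 06:25 RDW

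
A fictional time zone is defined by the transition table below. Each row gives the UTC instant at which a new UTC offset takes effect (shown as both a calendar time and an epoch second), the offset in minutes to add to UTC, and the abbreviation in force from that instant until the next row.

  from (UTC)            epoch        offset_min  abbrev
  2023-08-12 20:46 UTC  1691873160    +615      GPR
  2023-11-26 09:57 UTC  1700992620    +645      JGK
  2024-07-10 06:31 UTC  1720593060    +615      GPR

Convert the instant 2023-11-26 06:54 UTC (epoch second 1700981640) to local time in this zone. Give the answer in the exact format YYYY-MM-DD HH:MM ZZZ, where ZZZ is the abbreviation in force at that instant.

Query: 2023-11-26 06:54 UTC
Rule 1/3 (GPR, +10:15): 2023-08-12 20:46 UTC ≤ query < 2023-11-26 09:57 UTC
6·60 + 54 + 615 = 1029 min
1029 = 0·1440 + 1029; 1029 = 17·60 + 9 → 17:09, same day
→ 2023-11-26 17:09 GPR

2023-11-26 17:09 GPR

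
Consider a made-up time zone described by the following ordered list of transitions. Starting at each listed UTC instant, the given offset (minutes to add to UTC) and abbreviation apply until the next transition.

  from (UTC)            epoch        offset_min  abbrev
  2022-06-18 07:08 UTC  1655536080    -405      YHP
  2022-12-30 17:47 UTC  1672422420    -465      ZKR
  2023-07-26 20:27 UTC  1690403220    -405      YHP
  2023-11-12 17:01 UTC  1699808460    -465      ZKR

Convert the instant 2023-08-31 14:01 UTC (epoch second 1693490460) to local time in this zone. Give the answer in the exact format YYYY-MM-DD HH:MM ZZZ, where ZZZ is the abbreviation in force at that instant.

2023-08-31 07:16 YHP

Query: 2023-08-31 14:01 UTC
Rule 3/4 (YHP, -06:45): 2023-07-26 20:27 UTC ≤ query < 2023-11-12 17:01 UTC
14·60 + 1 - 405 = 436 min
436 = 0·1440 + 436; 436 = 7·60 + 16 → 07:16, same day
→ 2023-08-31 07:16 YHP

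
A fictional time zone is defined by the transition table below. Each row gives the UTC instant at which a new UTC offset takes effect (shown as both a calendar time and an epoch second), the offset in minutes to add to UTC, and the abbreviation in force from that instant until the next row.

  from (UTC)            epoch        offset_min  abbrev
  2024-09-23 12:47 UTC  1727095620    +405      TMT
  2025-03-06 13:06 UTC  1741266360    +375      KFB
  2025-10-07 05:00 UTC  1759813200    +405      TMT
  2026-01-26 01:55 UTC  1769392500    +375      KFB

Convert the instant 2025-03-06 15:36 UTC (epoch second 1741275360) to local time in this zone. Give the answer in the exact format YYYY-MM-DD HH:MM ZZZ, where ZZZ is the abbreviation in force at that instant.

2025-03-06 21:51 KFB

Query: 2025-03-06 15:36 UTC
Rule 2/4 (KFB, +06:15): 2025-03-06 13:06 UTC ≤ query < 2025-10-07 05:00 UTC
15·60 + 36 + 375 = 1311 min
1311 = 0·1440 + 1311; 1311 = 21·60 + 51 → 21:51, same day
→ 2025-03-06 21:51 KFB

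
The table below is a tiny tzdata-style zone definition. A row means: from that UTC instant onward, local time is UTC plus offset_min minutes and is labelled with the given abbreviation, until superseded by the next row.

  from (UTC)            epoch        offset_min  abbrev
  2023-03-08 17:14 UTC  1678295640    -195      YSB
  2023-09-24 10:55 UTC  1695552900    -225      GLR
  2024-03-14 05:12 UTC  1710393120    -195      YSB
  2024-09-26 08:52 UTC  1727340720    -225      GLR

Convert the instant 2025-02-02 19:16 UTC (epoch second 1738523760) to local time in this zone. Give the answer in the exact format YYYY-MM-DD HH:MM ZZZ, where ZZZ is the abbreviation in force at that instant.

2025-02-02 15:31 GLR

Query: 2025-02-02 19:16 UTC
Rule 4/4 (GLR, -03:45): 2024-09-26 08:52 UTC ≤ query < +∞
19·60 + 16 - 225 = 931 min
931 = 0·1440 + 931; 931 = 15·60 + 31 → 15:31, same day
→ 2025-02-02 15:31 GLR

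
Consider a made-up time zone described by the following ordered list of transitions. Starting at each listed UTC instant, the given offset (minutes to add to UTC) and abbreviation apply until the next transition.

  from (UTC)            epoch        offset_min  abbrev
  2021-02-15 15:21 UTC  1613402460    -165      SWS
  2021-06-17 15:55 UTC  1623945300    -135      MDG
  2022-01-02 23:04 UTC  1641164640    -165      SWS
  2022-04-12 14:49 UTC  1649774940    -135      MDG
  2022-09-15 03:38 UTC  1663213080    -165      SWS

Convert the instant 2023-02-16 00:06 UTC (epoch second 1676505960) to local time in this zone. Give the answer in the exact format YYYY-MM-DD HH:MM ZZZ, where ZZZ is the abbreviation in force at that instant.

2023-02-15 21:21 SWS

Query: 2023-02-16 00:06 UTC
Rule 5/5 (SWS, -02:45): 2022-09-15 03:38 UTC ≤ query < +∞
0·60 + 6 - 165 = -159 min
-159 = -1·1440 + 1281; 1281 = 21·60 + 21 → 21:21, 2023-02-16 - 1 day = 2023-02-15
→ 2023-02-15 21:21 SWS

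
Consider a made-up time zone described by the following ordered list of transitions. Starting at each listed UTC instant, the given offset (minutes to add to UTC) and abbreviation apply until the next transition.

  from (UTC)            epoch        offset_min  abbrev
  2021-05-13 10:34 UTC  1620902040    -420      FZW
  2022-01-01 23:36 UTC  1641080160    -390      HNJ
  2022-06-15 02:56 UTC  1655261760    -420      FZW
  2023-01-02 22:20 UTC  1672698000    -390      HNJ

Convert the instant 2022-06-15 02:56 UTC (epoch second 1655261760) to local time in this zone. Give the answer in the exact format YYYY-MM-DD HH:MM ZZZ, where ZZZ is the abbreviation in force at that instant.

Query: 2022-06-15 02:56 UTC
Rule 3/4 (FZW, -07:00): 2022-06-15 02:56 UTC ≤ query < 2023-01-02 22:20 UTC
2·60 + 56 - 420 = -244 min
-244 = -1·1440 + 1196; 1196 = 19·60 + 56 → 19:56, 2022-06-15 - 1 day = 2022-06-14
→ 2022-06-14 19:56 FZW

2022-06-14 19:56 FZW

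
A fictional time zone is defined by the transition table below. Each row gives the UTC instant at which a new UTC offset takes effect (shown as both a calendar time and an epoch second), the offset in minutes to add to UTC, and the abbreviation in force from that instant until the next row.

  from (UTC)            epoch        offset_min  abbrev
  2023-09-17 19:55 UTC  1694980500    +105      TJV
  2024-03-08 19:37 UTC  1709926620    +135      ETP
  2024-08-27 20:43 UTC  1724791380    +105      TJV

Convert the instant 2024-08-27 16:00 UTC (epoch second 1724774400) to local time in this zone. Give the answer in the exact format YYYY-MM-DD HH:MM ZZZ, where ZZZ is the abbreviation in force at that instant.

2024-08-27 18:15 ETP

Query: 2024-08-27 16:00 UTC
Rule 2/3 (ETP, +02:15): 2024-03-08 19:37 UTC ≤ query < 2024-08-27 20:43 UTC
16·60 + 0 + 135 = 1095 min
1095 = 0·1440 + 1095; 1095 = 18·60 + 15 → 18:15, same day
→ 2024-08-27 18:15 ETP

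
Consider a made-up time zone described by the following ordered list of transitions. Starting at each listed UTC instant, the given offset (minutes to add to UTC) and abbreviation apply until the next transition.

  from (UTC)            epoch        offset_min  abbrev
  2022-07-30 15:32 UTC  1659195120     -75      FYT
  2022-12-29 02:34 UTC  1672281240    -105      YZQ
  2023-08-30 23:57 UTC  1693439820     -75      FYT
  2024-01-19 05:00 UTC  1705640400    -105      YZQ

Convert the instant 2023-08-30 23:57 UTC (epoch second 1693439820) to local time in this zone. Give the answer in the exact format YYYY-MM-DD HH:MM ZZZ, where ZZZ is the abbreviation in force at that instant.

2023-08-30 22:42 FYT

Query: 2023-08-30 23:57 UTC
Rule 3/4 (FYT, -01:15): 2023-08-30 23:57 UTC ≤ query < 2024-01-19 05:00 UTC
23·60 + 57 - 75 = 1362 min
1362 = 0·1440 + 1362; 1362 = 22·60 + 42 → 22:42, same day
→ 2023-08-30 22:42 FYT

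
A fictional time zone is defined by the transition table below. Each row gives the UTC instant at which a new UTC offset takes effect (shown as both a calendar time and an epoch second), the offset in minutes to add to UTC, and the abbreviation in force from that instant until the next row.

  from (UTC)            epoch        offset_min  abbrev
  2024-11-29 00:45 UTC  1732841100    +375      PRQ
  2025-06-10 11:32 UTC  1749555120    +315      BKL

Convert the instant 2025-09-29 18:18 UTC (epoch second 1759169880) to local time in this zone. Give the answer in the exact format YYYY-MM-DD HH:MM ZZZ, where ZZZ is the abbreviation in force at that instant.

2025-09-29 23:33 BKL

Query: 2025-09-29 18:18 UTC
Rule 2/2 (BKL, +05:15): 2025-06-10 11:32 UTC ≤ query < +∞
18·60 + 18 + 315 = 1413 min
1413 = 0·1440 + 1413; 1413 = 23·60 + 33 → 23:33, same day
→ 2025-09-29 23:33 BKL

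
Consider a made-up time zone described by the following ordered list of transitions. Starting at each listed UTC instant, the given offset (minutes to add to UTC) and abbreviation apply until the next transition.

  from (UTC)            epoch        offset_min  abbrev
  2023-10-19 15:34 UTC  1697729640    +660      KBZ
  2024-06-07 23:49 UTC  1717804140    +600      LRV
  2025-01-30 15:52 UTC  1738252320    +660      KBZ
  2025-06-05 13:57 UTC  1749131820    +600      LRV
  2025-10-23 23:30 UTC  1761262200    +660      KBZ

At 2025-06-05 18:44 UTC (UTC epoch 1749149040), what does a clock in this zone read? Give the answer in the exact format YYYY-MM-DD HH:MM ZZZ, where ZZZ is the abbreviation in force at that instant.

Query: 2025-06-05 18:44 UTC
Rule 4/5 (LRV, +10:00): 2025-06-05 13:57 UTC ≤ query < 2025-10-23 23:30 UTC
18·60 + 44 + 600 = 1724 min
1724 = 1·1440 + 284; 284 = 4·60 + 44 → 04:44, 2025-06-05 + 1 day = 2025-06-06
→ 2025-06-06 04:44 LRV

2025-06-06 04:44 LRV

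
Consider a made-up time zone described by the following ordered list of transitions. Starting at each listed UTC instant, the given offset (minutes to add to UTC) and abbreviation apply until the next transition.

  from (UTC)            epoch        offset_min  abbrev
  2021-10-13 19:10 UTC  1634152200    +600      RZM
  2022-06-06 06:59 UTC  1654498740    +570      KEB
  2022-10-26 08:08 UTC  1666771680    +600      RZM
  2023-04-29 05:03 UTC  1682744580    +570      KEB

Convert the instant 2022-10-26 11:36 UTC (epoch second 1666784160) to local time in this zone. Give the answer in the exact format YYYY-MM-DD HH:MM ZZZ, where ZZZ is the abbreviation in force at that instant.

2022-10-26 21:36 RZM

Query: 2022-10-26 11:36 UTC
Rule 3/4 (RZM, +10:00): 2022-10-26 08:08 UTC ≤ query < 2023-04-29 05:03 UTC
11·60 + 36 + 600 = 1296 min
1296 = 0·1440 + 1296; 1296 = 21·60 + 36 → 21:36, same day
→ 2022-10-26 21:36 RZM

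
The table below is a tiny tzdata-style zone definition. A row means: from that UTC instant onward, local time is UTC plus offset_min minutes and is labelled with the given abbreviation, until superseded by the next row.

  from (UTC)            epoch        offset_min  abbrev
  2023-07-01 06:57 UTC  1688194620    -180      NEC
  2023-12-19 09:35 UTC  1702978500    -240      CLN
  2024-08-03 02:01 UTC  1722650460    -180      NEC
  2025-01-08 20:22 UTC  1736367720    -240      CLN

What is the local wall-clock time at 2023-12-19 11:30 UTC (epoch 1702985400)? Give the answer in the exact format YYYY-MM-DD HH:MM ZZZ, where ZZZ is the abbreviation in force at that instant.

2023-12-19 07:30 CLN

Query: 2023-12-19 11:30 UTC
Rule 2/4 (CLN, -04:00): 2023-12-19 09:35 UTC ≤ query < 2024-08-03 02:01 UTC
11·60 + 30 - 240 = 450 min
450 = 0·1440 + 450; 450 = 7·60 + 30 → 07:30, same day
→ 2023-12-19 07:30 CLN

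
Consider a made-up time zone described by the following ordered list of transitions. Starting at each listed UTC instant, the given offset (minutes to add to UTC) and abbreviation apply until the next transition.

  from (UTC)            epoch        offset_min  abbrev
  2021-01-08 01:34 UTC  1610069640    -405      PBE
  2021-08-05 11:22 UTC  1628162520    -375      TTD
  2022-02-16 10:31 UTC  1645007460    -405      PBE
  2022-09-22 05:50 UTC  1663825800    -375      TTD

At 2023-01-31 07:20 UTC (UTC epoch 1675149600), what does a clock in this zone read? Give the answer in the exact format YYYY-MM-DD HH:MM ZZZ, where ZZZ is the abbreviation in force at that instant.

Query: 2023-01-31 07:20 UTC
Rule 4/4 (TTD, -06:15): 2022-09-22 05:50 UTC ≤ query < +∞
7·60 + 20 - 375 = 65 min
65 = 0·1440 + 65; 65 = 1·60 + 5 → 01:05, same day
→ 2023-01-31 01:05 TTD

2023-01-31 01:05 TTD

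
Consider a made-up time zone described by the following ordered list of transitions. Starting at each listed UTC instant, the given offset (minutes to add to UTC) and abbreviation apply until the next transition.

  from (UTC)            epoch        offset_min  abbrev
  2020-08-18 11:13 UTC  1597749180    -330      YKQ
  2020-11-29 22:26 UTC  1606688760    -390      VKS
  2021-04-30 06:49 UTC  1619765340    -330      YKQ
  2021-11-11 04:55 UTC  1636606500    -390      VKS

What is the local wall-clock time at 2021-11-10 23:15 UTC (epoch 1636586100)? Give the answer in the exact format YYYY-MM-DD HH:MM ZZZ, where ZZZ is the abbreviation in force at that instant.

Query: 2021-11-10 23:15 UTC
Rule 3/4 (YKQ, -05:30): 2021-04-30 06:49 UTC ≤ query < 2021-11-11 04:55 UTC
23·60 + 15 - 330 = 1065 min
1065 = 0·1440 + 1065; 1065 = 17·60 + 45 → 17:45, same day
→ 2021-11-10 17:45 YKQ

2021-11-10 17:45 YKQ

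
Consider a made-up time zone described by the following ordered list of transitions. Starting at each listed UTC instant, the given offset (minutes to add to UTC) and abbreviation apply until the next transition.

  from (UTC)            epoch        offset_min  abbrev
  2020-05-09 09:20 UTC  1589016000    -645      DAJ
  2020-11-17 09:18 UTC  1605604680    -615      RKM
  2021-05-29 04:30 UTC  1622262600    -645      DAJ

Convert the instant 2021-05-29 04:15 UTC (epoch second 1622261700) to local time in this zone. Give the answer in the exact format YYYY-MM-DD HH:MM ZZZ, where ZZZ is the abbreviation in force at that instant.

2021-05-28 18:00 RKM

Query: 2021-05-29 04:15 UTC
Rule 2/3 (RKM, -10:15): 2020-11-17 09:18 UTC ≤ query < 2021-05-29 04:30 UTC
4·60 + 15 - 615 = -360 min
-360 = -1·1440 + 1080; 1080 = 18·60 + 0 → 18:00, 2021-05-29 - 1 day = 2021-05-28
→ 2021-05-28 18:00 RKM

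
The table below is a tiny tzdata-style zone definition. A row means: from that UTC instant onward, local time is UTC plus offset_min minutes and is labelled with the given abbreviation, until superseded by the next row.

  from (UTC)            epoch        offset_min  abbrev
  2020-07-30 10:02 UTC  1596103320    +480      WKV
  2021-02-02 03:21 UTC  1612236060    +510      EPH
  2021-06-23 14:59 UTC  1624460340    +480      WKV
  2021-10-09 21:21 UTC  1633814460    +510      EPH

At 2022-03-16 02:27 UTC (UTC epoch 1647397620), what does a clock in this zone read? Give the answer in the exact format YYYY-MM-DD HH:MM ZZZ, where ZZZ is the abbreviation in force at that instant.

2022-03-16 10:57 EPH

Query: 2022-03-16 02:27 UTC
Rule 4/4 (EPH, +08:30): 2021-10-09 21:21 UTC ≤ query < +∞
2·60 + 27 + 510 = 657 min
657 = 0·1440 + 657; 657 = 10·60 + 57 → 10:57, same day
→ 2022-03-16 10:57 EPH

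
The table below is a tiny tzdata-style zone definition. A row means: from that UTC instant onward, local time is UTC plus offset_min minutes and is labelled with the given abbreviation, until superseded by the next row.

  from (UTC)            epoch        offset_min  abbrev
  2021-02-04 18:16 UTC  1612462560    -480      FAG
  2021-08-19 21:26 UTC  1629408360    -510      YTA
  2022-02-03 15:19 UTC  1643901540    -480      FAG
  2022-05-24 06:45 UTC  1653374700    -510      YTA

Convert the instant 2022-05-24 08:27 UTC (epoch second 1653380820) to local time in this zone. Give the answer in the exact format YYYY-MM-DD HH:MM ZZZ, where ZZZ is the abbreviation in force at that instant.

2022-05-23 23:57 YTA

Query: 2022-05-24 08:27 UTC
Rule 4/4 (YTA, -08:30): 2022-05-24 06:45 UTC ≤ query < +∞
8·60 + 27 - 510 = -3 min
-3 = -1·1440 + 1437; 1437 = 23·60 + 57 → 23:57, 2022-05-24 - 1 day = 2022-05-23
→ 2022-05-23 23:57 YTA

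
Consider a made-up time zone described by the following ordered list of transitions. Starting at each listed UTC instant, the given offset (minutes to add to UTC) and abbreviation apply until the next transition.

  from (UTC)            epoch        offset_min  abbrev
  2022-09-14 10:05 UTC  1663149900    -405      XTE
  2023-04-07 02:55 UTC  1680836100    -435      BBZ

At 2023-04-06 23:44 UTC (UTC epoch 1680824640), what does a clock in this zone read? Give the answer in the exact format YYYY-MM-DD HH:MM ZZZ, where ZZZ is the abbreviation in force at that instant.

Query: 2023-04-06 23:44 UTC
Rule 1/2 (XTE, -06:45): 2022-09-14 10:05 UTC ≤ query < 2023-04-07 02:55 UTC
23·60 + 44 - 405 = 1019 min
1019 = 0·1440 + 1019; 1019 = 16·60 + 59 → 16:59, same day
→ 2023-04-06 16:59 XTE

2023-04-06 16:59 XTE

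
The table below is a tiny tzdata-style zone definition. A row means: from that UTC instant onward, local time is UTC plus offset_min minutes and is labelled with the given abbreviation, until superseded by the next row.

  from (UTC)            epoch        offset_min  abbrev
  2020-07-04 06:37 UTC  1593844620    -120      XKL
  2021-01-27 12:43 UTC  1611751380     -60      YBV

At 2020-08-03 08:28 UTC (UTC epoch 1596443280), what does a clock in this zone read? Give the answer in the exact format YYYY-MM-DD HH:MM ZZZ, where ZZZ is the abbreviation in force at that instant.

2020-08-03 06:28 XKL

Query: 2020-08-03 08:28 UTC
Rule 1/2 (XKL, -02:00): 2020-07-04 06:37 UTC ≤ query < 2021-01-27 12:43 UTC
8·60 + 28 - 120 = 388 min
388 = 0·1440 + 388; 388 = 6·60 + 28 → 06:28, same day
→ 2020-08-03 06:28 XKL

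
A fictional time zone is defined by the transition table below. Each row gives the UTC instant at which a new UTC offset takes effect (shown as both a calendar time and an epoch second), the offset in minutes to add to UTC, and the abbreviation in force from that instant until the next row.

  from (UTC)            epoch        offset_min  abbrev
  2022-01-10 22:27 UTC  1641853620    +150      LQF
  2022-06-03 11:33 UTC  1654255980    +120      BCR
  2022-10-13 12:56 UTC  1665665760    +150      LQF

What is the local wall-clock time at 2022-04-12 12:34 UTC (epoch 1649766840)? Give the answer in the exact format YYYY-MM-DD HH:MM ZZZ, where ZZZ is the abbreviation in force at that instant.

2022-04-12 15:04 LQF

Query: 2022-04-12 12:34 UTC
Rule 1/3 (LQF, +02:30): 2022-01-10 22:27 UTC ≤ query < 2022-06-03 11:33 UTC
12·60 + 34 + 150 = 904 min
904 = 0·1440 + 904; 904 = 15·60 + 4 → 15:04, same day
→ 2022-04-12 15:04 LQF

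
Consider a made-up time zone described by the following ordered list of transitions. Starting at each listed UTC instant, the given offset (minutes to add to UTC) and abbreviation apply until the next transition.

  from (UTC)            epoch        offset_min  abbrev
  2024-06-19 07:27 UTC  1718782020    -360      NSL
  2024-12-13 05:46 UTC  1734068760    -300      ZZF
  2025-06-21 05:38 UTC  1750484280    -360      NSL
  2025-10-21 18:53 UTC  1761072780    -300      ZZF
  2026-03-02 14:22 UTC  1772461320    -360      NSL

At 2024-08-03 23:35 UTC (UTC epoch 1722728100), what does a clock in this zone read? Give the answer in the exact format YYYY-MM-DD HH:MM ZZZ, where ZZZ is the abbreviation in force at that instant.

Query: 2024-08-03 23:35 UTC
Rule 1/5 (NSL, -06:00): 2024-06-19 07:27 UTC ≤ query < 2024-12-13 05:46 UTC
23·60 + 35 - 360 = 1055 min
1055 = 0·1440 + 1055; 1055 = 17·60 + 35 → 17:35, same day
→ 2024-08-03 17:35 NSL

2024-08-03 17:35 NSL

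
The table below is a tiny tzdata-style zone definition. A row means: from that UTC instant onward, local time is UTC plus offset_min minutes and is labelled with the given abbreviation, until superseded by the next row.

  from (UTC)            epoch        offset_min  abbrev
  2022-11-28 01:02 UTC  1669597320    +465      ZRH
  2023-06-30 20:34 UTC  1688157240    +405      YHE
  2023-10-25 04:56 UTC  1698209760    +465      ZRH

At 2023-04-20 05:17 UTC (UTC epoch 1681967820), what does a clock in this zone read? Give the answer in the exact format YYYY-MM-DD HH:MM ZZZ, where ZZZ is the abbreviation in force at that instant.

2023-04-20 13:02 ZRH

Query: 2023-04-20 05:17 UTC
Rule 1/3 (ZRH, +07:45): 2022-11-28 01:02 UTC ≤ query < 2023-06-30 20:34 UTC
5·60 + 17 + 465 = 782 min
782 = 0·1440 + 782; 782 = 13·60 + 2 → 13:02, same day
→ 2023-04-20 13:02 ZRH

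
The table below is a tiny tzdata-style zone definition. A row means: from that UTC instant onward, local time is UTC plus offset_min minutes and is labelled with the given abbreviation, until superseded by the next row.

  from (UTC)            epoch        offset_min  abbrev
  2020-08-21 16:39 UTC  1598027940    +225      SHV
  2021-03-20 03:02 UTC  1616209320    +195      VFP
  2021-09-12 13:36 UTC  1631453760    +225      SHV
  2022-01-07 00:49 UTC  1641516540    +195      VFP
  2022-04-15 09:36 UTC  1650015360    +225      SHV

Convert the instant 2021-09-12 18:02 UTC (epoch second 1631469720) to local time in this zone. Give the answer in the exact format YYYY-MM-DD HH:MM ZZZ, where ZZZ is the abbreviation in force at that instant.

2021-09-12 21:47 SHV

Query: 2021-09-12 18:02 UTC
Rule 3/5 (SHV, +03:45): 2021-09-12 13:36 UTC ≤ query < 2022-01-07 00:49 UTC
18·60 + 2 + 225 = 1307 min
1307 = 0·1440 + 1307; 1307 = 21·60 + 47 → 21:47, same day
→ 2021-09-12 21:47 SHV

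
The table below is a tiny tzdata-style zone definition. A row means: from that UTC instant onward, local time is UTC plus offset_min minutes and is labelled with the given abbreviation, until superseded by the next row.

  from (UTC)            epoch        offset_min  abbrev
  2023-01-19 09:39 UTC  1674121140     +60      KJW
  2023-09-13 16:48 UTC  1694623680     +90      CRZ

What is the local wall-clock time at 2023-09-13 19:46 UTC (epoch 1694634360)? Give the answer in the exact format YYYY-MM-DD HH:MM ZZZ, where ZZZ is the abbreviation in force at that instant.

Query: 2023-09-13 19:46 UTC
Rule 2/2 (CRZ, +01:30): 2023-09-13 16:48 UTC ≤ query < +∞
19·60 + 46 + 90 = 1276 min
1276 = 0·1440 + 1276; 1276 = 21·60 + 16 → 21:16, same day
→ 2023-09-13 21:16 CRZ

2023-09-13 21:16 CRZ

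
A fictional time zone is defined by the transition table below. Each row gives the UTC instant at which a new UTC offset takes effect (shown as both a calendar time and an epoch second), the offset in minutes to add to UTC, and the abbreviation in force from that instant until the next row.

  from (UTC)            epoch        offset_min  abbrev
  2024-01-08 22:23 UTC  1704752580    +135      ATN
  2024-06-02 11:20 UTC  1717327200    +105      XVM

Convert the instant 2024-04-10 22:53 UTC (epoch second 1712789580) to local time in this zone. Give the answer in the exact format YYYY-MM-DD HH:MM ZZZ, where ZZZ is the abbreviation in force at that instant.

2024-04-11 01:08 ATN

Query: 2024-04-10 22:53 UTC
Rule 1/2 (ATN, +02:15): 2024-01-08 22:23 UTC ≤ query < 2024-06-02 11:20 UTC
22·60 + 53 + 135 = 1508 min
1508 = 1·1440 + 68; 68 = 1·60 + 8 → 01:08, 2024-04-10 + 1 day = 2024-04-11
→ 2024-04-11 01:08 ATN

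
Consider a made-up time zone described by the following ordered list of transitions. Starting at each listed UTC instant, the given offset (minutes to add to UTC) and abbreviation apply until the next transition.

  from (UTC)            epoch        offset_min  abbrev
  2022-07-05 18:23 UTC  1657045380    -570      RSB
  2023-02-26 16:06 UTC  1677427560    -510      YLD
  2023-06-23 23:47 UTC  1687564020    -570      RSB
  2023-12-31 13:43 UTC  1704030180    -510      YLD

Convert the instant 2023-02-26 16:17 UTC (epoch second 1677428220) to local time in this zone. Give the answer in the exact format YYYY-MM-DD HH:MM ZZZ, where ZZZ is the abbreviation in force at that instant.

2023-02-26 07:47 YLD

Query: 2023-02-26 16:17 UTC
Rule 2/4 (YLD, -08:30): 2023-02-26 16:06 UTC ≤ query < 2023-06-23 23:47 UTC
16·60 + 17 - 510 = 467 min
467 = 0·1440 + 467; 467 = 7·60 + 47 → 07:47, same day
→ 2023-02-26 07:47 YLD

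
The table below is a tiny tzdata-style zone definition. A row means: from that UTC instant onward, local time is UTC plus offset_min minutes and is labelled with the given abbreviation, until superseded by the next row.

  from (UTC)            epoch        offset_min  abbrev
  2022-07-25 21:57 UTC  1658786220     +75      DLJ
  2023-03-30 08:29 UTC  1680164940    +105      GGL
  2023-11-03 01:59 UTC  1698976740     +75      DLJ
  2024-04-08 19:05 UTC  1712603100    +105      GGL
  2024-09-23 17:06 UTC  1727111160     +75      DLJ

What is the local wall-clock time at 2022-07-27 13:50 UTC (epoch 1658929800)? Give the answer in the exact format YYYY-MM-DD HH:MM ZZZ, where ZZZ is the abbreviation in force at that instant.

Query: 2022-07-27 13:50 UTC
Rule 1/5 (DLJ, +01:15): 2022-07-25 21:57 UTC ≤ query < 2023-03-30 08:29 UTC
13·60 + 50 + 75 = 905 min
905 = 0·1440 + 905; 905 = 15·60 + 5 → 15:05, same day
→ 2022-07-27 15:05 DLJ

2022-07-27 15:05 DLJ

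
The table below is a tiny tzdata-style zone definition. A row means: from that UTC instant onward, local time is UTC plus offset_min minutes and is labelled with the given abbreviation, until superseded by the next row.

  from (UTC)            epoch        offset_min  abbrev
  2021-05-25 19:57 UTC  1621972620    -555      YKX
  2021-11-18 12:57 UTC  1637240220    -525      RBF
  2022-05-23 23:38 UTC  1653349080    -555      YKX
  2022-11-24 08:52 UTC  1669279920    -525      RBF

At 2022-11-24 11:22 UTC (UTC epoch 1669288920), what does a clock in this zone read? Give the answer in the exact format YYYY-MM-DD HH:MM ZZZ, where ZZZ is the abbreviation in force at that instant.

Query: 2022-11-24 11:22 UTC
Rule 4/4 (RBF, -08:45): 2022-11-24 08:52 UTC ≤ query < +∞
11·60 + 22 - 525 = 157 min
157 = 0·1440 + 157; 157 = 2·60 + 37 → 02:37, same day
→ 2022-11-24 02:37 RBF

2022-11-24 02:37 RBF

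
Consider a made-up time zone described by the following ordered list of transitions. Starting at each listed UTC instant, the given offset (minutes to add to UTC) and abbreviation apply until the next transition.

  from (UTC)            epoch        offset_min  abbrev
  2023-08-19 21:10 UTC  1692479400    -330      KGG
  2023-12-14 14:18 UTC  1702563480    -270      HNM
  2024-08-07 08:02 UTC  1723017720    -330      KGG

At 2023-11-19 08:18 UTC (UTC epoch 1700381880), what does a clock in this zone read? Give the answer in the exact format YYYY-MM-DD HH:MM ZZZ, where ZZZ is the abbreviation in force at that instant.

2023-11-19 02:48 KGG

Query: 2023-11-19 08:18 UTC
Rule 1/3 (KGG, -05:30): 2023-08-19 21:10 UTC ≤ query < 2023-12-14 14:18 UTC
8·60 + 18 - 330 = 168 min
168 = 0·1440 + 168; 168 = 2·60 + 48 → 02:48, same day
→ 2023-11-19 02:48 KGG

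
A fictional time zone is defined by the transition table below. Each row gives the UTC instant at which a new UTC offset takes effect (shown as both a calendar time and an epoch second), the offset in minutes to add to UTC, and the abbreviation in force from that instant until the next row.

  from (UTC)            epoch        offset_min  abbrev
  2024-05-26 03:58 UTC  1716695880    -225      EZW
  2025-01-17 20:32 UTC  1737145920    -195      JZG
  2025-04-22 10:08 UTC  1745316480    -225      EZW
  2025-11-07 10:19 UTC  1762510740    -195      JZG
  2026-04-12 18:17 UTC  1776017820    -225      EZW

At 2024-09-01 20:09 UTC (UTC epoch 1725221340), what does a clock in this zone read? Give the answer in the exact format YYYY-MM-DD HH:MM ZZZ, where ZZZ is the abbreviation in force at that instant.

Query: 2024-09-01 20:09 UTC
Rule 1/5 (EZW, -03:45): 2024-05-26 03:58 UTC ≤ query < 2025-01-17 20:32 UTC
20·60 + 9 - 225 = 984 min
984 = 0·1440 + 984; 984 = 16·60 + 24 → 16:24, same day
→ 2024-09-01 16:24 EZW

2024-09-01 16:24 EZW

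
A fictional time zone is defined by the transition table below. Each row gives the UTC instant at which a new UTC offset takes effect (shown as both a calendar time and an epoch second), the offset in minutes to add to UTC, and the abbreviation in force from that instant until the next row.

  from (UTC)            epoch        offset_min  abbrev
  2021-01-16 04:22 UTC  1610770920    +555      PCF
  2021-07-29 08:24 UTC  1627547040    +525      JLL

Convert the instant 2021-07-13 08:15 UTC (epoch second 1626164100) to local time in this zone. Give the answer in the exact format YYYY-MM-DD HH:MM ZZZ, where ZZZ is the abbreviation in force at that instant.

Query: 2021-07-13 08:15 UTC
Rule 1/2 (PCF, +09:15): 2021-01-16 04:22 UTC ≤ query < 2021-07-29 08:24 UTC
8·60 + 15 + 555 = 1050 min
1050 = 0·1440 + 1050; 1050 = 17·60 + 30 → 17:30, same day
→ 2021-07-13 17:30 PCF

2021-07-13 17:30 PCF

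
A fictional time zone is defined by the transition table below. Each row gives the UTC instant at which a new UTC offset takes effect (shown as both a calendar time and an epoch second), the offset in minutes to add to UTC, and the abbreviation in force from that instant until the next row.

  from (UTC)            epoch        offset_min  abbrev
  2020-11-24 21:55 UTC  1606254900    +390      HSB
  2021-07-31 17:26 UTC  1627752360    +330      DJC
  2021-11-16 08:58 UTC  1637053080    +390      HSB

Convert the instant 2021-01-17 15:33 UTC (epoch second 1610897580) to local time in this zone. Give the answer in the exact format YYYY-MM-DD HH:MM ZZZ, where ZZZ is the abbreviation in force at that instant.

2021-01-17 22:03 HSB

Query: 2021-01-17 15:33 UTC
Rule 1/3 (HSB, +06:30): 2020-11-24 21:55 UTC ≤ query < 2021-07-31 17:26 UTC
15·60 + 33 + 390 = 1323 min
1323 = 0·1440 + 1323; 1323 = 22·60 + 3 → 22:03, same day
→ 2021-01-17 22:03 HSB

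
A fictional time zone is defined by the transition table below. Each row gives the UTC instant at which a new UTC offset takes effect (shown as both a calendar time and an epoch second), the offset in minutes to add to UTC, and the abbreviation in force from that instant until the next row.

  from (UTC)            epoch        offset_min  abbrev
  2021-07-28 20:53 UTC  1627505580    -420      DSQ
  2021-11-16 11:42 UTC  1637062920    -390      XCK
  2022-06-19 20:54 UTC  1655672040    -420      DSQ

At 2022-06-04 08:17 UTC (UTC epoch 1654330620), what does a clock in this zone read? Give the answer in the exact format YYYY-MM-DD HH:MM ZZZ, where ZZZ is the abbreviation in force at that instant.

2022-06-04 01:47 XCK

Query: 2022-06-04 08:17 UTC
Rule 2/3 (XCK, -06:30): 2021-11-16 11:42 UTC ≤ query < 2022-06-19 20:54 UTC
8·60 + 17 - 390 = 107 min
107 = 0·1440 + 107; 107 = 1·60 + 47 → 01:47, same day
→ 2022-06-04 01:47 XCK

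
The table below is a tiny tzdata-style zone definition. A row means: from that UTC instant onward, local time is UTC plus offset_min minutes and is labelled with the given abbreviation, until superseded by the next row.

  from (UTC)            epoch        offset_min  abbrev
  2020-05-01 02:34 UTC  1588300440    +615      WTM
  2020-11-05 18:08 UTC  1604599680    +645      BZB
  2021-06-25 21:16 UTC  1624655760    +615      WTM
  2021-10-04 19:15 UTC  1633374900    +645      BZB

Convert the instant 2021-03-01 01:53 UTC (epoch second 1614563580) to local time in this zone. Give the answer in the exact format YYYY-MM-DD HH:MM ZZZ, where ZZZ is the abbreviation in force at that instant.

Query: 2021-03-01 01:53 UTC
Rule 2/4 (BZB, +10:45): 2020-11-05 18:08 UTC ≤ query < 2021-06-25 21:16 UTC
1·60 + 53 + 645 = 758 min
758 = 0·1440 + 758; 758 = 12·60 + 38 → 12:38, same day
→ 2021-03-01 12:38 BZB

2021-03-01 12:38 BZB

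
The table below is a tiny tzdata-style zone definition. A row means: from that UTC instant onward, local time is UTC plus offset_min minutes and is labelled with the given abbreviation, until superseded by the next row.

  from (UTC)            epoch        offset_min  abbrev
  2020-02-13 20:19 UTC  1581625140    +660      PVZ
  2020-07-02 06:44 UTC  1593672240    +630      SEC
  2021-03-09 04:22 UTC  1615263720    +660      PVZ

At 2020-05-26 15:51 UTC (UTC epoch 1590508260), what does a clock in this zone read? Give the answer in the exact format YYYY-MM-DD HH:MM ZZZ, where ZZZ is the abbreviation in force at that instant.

Query: 2020-05-26 15:51 UTC
Rule 1/3 (PVZ, +11:00): 2020-02-13 20:19 UTC ≤ query < 2020-07-02 06:44 UTC
15·60 + 51 + 660 = 1611 min
1611 = 1·1440 + 171; 171 = 2·60 + 51 → 02:51, 2020-05-26 + 1 day = 2020-05-27
→ 2020-05-27 02:51 PVZ

2020-05-27 02:51 PVZ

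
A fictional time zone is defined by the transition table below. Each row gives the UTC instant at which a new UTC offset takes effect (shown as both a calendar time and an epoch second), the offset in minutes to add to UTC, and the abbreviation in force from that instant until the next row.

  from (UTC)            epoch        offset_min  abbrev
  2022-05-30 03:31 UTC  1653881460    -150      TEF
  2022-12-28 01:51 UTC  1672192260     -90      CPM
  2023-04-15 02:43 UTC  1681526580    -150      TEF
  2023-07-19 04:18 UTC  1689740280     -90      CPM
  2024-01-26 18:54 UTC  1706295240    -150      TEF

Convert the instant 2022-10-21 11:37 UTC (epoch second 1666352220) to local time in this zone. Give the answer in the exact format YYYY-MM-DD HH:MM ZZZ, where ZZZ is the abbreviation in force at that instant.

2022-10-21 09:07 TEF

Query: 2022-10-21 11:37 UTC
Rule 1/5 (TEF, -02:30): 2022-05-30 03:31 UTC ≤ query < 2022-12-28 01:51 UTC
11·60 + 37 - 150 = 547 min
547 = 0·1440 + 547; 547 = 9·60 + 7 → 09:07, same day
→ 2022-10-21 09:07 TEF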